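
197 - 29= 168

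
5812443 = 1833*3171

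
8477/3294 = 2+1889/3294 = 2.57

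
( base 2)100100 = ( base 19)1h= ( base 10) 36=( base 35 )11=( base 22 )1e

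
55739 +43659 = 99398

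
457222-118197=339025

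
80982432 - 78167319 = 2815113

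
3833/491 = 3833/491 = 7.81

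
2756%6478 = 2756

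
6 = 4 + 2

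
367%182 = 3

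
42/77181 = 14/25727 = 0.00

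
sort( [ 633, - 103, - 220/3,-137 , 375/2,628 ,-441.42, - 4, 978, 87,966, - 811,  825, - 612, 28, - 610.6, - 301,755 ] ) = [ - 811, - 612  ,  -  610.6,- 441.42,  -  301,-137, - 103, - 220/3, -4, 28, 87, 375/2,628, 633, 755,  825, 966, 978]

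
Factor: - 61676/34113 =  - 2^2*3^(  -  1)  *  17^1*83^( - 1)*137^(-1)*907^1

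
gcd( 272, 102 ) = 34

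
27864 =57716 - 29852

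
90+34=124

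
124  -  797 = - 673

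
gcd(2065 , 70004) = 1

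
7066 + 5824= 12890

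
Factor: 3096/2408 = 3^2*7^( - 1) = 9/7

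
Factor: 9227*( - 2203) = -2203^1 * 9227^1 = -20327081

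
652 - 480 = 172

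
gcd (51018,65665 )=1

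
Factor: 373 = 373^1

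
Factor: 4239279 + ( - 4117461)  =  2^1 *3^1*79^1*257^1 = 121818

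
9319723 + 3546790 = 12866513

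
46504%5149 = 163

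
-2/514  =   - 1/257 = -  0.00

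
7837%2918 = 2001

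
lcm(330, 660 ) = 660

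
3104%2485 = 619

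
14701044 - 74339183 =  - 59638139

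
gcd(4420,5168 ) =68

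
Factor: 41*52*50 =106600 = 2^3 * 5^2*13^1  *  41^1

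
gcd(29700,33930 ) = 90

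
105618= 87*1214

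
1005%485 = 35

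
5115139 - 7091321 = - 1976182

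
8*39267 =314136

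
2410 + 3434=5844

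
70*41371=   2895970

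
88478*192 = 16987776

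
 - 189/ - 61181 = 189/61181 =0.00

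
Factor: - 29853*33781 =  - 1008464193 = - 3^2 * 11^1*31^1*37^1*83^1*107^1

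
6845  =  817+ 6028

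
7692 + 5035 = 12727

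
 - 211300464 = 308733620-520034084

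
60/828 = 5/69 = 0.07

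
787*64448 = 50720576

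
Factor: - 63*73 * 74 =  - 340326 =- 2^1*3^2*7^1*37^1*73^1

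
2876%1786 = 1090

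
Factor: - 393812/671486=-2^1*  98453^1 *335743^(-1 )  =  -196906/335743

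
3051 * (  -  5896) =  - 17988696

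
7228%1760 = 188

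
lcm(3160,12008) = 60040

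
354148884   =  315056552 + 39092332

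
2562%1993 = 569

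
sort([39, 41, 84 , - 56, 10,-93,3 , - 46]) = [ - 93  ,-56, - 46,  3,10 , 39 , 41, 84 ]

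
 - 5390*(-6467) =34857130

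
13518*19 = 256842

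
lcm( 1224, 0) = 0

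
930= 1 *930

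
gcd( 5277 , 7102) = 1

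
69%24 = 21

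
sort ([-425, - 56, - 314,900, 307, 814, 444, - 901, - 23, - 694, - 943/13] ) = [ - 901, - 694, - 425,  -  314 , - 943/13,- 56, - 23, 307,444 , 814, 900 ] 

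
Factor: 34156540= 2^2*5^1*11^1*107^1*1451^1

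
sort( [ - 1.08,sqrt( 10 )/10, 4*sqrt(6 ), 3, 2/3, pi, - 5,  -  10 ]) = [ - 10, - 5, - 1.08, sqrt( 10)/10,2/3,3, pi,4*sqrt( 6 )] 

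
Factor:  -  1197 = -3^2 * 7^1*19^1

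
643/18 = 35+13/18 =35.72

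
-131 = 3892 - 4023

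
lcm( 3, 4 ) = 12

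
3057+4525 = 7582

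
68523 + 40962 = 109485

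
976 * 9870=9633120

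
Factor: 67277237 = 67277237^1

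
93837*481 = 45135597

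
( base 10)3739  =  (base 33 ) 3EA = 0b111010011011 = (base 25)5OE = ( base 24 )6bj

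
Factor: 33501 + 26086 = 11^1 * 5417^1 = 59587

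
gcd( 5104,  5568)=464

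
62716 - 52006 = 10710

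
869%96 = 5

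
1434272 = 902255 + 532017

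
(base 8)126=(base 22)3K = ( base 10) 86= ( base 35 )2G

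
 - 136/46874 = -1+ 23369/23437 = - 0.00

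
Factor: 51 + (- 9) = 2^1*3^1* 7^1 = 42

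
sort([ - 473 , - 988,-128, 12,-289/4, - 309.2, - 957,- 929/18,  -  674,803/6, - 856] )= [-988,-957, - 856, - 674, - 473,-309.2, - 128,-289/4, - 929/18,12, 803/6]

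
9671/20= 9671/20=483.55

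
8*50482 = 403856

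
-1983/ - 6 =661/2= 330.50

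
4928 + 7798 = 12726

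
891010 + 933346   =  1824356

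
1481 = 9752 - 8271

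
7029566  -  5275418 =1754148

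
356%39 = 5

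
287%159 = 128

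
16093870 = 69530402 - 53436532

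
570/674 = 285/337 = 0.85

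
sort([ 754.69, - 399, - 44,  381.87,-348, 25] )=[-399,  -  348, - 44, 25, 381.87, 754.69] 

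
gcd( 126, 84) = 42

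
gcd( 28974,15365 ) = 439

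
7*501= 3507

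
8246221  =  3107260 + 5138961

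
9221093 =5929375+3291718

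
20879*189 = 3946131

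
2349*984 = 2311416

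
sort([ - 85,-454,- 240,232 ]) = [-454, - 240, - 85, 232]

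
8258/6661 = 1 + 1597/6661 = 1.24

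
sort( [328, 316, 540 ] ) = [ 316 , 328, 540]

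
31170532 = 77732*401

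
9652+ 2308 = 11960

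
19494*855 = 16667370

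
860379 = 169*5091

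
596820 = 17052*35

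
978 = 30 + 948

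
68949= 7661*9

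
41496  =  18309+23187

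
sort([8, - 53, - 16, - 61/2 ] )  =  [ - 53, - 61/2, - 16,8 ] 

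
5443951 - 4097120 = 1346831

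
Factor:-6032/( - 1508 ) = 2^2 = 4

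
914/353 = 2 + 208/353 = 2.59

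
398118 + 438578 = 836696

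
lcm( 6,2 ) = 6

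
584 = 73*8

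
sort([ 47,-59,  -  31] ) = [ - 59, - 31,47 ] 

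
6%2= 0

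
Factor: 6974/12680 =11/20 = 2^( - 2)*5^(-1)*11^1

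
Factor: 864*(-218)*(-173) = 32584896 = 2^6*3^3*109^1*173^1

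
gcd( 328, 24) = 8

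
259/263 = 259/263= 0.98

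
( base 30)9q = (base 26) BA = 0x128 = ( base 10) 296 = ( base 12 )208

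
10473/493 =10473/493  =  21.24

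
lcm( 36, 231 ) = 2772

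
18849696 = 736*25611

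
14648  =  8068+6580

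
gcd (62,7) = 1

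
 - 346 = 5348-5694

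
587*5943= 3488541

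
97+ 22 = 119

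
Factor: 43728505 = 5^1 * 17^1*514453^1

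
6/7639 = 6/7639 = 0.00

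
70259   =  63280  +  6979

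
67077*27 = 1811079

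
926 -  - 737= 1663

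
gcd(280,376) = 8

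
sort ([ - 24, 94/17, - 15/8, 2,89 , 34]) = [ - 24, -15/8 , 2 , 94/17, 34,  89]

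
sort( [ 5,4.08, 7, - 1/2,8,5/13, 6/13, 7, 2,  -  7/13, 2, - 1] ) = [ - 1, - 7/13, - 1/2,  5/13, 6/13, 2, 2 , 4.08,5, 7, 7,8 ] 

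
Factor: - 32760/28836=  - 910/801 = - 2^1*3^(  -  2 )*5^1*7^1  *  13^1*89^( - 1 )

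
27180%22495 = 4685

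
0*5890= 0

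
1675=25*67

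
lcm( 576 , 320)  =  2880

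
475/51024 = 475/51024=0.01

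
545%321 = 224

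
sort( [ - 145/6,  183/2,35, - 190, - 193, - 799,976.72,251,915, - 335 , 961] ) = [ - 799, - 335,-193, - 190, -145/6 , 35,183/2, 251,915  ,  961,976.72]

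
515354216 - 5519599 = 509834617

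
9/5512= 9/5512 = 0.00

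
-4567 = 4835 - 9402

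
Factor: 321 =3^1*107^1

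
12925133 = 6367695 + 6557438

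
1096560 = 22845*48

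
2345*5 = 11725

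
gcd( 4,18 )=2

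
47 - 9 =38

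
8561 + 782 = 9343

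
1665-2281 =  - 616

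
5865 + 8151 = 14016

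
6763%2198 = 169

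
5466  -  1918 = 3548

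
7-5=2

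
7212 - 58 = 7154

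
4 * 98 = 392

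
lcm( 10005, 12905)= 890445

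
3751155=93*40335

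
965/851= 1 + 114/851 = 1.13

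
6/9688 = 3/4844 = 0.00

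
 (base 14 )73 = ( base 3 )10202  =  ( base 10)101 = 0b1100101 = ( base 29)3e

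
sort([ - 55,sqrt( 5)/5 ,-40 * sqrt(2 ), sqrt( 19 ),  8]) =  [ - 40*sqrt(2 ) , - 55, sqrt ( 5)/5 , sqrt( 19),8]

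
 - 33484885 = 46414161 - 79899046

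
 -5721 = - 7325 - -1604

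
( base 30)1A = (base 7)55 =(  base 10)40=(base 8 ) 50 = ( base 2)101000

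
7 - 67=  - 60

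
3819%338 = 101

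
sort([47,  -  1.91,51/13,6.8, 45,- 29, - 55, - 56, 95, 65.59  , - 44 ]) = [ -56, - 55,-44, - 29, - 1.91, 51/13, 6.8, 45,47, 65.59, 95] 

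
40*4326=173040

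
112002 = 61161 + 50841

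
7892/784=10 + 13/196 = 10.07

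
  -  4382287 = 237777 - 4620064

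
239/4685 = 239/4685 = 0.05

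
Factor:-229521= - 3^1*76507^1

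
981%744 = 237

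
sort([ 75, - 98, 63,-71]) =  [ -98, - 71 , 63,  75 ] 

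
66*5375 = 354750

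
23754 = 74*321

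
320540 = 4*80135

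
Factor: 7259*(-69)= - 3^1 * 7^1*17^1*23^1*61^1 = - 500871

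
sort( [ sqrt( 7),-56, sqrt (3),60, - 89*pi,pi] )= [ - 89*pi, - 56 , sqrt(3 ),sqrt( 7),  pi  ,  60]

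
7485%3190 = 1105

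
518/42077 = 74/6011 = 0.01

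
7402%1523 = 1310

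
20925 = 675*31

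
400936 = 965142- 564206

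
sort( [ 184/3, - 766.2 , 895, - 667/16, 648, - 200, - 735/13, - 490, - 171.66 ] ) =[ - 766.2, - 490, - 200, - 171.66, - 735/13, - 667/16, 184/3, 648,895]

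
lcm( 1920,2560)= 7680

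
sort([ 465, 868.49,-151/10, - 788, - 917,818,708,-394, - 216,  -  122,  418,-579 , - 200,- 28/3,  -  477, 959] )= [ - 917 , - 788,-579,  -  477, - 394, - 216,-200,-122, - 151/10,- 28/3,418, 465,708,818 , 868.49, 959 ] 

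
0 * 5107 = 0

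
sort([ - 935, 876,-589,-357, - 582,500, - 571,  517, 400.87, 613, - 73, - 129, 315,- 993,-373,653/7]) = [  -  993, - 935, - 589, - 582, - 571,-373, - 357, - 129,-73, 653/7,  315, 400.87, 500, 517, 613, 876]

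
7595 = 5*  1519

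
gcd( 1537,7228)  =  1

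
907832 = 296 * 3067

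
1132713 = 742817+389896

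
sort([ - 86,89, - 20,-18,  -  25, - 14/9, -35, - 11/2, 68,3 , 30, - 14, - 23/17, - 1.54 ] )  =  [-86,-35,  -  25,-20 , - 18, - 14, - 11/2,  -  14/9, -1.54, - 23/17, 3,30,68,89]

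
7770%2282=924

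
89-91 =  - 2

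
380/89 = 4 + 24/89 = 4.27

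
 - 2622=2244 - 4866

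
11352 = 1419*8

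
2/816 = 1/408 = 0.00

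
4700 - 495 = 4205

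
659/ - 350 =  -2 + 41/350 =- 1.88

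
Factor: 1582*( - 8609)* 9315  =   - 126865064970 =- 2^1*3^4*5^1 *7^1*23^1*113^1*8609^1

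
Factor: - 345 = -3^1*5^1*23^1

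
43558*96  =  4181568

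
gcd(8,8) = 8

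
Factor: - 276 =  - 2^2*3^1*23^1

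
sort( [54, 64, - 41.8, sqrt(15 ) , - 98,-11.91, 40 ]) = [ - 98, - 41.8 , - 11.91, sqrt(15),40, 54 , 64]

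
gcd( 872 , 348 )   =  4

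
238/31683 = 238/31683 = 0.01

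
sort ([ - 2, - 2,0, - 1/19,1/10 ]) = [ - 2, - 2, - 1/19 , 0, 1/10 ] 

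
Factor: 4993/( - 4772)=-2^ ( - 2)*1193^( - 1)*4993^1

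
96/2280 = 4/95 = 0.04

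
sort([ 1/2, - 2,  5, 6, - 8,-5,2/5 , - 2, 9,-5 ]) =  [ - 8 ,-5, - 5, - 2, - 2 , 2/5,1/2,5,6, 9 ]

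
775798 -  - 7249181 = 8024979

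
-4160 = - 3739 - 421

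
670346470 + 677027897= 1347374367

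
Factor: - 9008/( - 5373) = 2^4*3^(-3)*199^ (  -  1)*563^1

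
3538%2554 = 984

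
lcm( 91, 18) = 1638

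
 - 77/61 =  - 2+45/61 = - 1.26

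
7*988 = 6916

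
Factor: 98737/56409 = 3^( - 1 )*18803^( - 1)*98737^1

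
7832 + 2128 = 9960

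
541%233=75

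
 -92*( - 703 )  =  64676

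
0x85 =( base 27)4p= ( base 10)133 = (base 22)61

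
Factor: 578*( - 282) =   -  162996 =- 2^2*3^1*17^2*47^1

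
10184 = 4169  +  6015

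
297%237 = 60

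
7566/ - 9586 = -1 + 1010/4793 = - 0.79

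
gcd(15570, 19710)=90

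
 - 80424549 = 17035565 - 97460114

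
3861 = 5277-1416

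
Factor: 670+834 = 2^5*47^1 = 1504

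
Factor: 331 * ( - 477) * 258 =-40734846 = - 2^1* 3^3 * 43^1*53^1*331^1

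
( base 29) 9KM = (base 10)8171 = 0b1111111101011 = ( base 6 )101455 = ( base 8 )17753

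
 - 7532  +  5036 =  - 2496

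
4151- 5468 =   -  1317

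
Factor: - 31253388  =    -  2^2 * 3^1*283^1*9203^1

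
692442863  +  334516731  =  1026959594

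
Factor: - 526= - 2^1*263^1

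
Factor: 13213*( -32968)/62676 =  - 2^1*3^(-2 )*13^1*73^1*181^1*317^1*1741^( - 1) = -  108901546/15669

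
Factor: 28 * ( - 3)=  - 84 = - 2^2*3^1*7^1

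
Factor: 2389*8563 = 20457007 = 2389^1*8563^1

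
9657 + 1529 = 11186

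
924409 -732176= 192233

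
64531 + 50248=114779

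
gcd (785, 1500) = 5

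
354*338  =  119652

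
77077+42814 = 119891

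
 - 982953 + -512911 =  - 1495864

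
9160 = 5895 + 3265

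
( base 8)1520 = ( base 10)848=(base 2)1101010000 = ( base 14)448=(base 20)228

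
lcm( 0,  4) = 0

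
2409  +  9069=11478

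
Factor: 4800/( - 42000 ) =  - 4/35= -2^2*5^( -1)*7^( - 1) 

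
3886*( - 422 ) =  - 1639892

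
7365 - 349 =7016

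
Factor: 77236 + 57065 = 3^1*89^1*503^1 = 134301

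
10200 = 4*2550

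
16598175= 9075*1829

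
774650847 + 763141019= 1537791866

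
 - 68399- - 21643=  -  46756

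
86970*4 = 347880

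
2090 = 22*95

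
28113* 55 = 1546215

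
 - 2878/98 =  - 1439/49 = - 29.37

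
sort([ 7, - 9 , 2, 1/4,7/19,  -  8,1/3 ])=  [ - 9, - 8,  1/4 , 1/3,  7/19, 2, 7 ]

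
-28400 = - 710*40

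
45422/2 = 22711 = 22711.00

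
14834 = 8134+6700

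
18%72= 18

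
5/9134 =5/9134 = 0.00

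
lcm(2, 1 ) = 2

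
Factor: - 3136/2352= - 2^2*3^(-1 )=- 4/3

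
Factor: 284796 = 2^2*3^5 * 293^1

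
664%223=218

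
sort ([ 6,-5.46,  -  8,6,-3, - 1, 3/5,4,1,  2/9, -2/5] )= [ - 8, - 5.46, - 3, - 1 ,-2/5,2/9,3/5,1, 4,  6,6] 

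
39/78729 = 13/26243 = 0.00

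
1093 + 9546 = 10639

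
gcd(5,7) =1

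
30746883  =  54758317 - 24011434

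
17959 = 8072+9887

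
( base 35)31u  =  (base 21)8A2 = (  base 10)3740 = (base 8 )7234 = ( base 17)cg0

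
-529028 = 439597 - 968625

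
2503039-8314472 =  - 5811433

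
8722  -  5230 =3492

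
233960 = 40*5849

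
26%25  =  1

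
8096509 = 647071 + 7449438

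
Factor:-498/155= -2^1  *3^1*5^( - 1)*31^( - 1)*83^1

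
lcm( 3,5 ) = 15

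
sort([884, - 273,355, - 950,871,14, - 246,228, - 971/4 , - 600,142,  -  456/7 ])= [ - 950,  -  600, - 273  , - 246, -971/4, - 456/7, 14,142,228,355, 871,  884 ] 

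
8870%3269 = 2332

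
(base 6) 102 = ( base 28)1a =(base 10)38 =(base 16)26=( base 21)1h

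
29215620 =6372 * 4585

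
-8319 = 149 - 8468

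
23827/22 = 23827/22 = 1083.05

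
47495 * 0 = 0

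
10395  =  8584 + 1811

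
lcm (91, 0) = 0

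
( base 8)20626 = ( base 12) 4B86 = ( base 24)EM6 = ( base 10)8598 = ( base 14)31C2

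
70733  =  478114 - 407381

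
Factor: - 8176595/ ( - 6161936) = 2^ ( - 4)*5^1* 7^1  *  11^ ( - 1 )*157^( - 1 )*223^(  -  1)*233617^1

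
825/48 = 275/16= 17.19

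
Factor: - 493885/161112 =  - 2^( - 3 )*3^( - 1 ) * 5^1*7^( - 1) * 103^1 = - 515/168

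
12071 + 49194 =61265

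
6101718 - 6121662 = -19944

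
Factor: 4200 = 2^3 * 3^1*5^2*7^1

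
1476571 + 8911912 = 10388483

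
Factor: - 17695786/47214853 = - 2^1*7^ ( - 1)*23^1*384691^1*6744979^( - 1)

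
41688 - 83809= - 42121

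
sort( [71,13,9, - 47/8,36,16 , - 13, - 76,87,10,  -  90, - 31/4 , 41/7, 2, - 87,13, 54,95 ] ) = [ - 90, - 87,  -  76, - 13, - 31/4, - 47/8,2,41/7,9, 10,13,  13, 16,36,54,71,87 , 95] 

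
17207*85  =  1462595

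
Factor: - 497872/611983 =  - 2^4*17^( - 1)* 29^2*37^1*35999^( - 1) 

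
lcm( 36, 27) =108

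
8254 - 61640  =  -53386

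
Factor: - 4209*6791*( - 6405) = 3^2*5^1*7^1 *23^1*61^2 * 6791^1 = 183076158195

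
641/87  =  641/87  =  7.37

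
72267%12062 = 11957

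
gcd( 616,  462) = 154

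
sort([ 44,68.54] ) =[44,  68.54 ]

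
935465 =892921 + 42544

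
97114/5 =19422 +4/5 = 19422.80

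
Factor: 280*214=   2^4 *5^1*7^1*107^1=59920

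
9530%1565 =140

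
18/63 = 2/7=0.29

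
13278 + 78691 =91969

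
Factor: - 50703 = -3^1 * 16901^1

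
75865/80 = 948+5/16  =  948.31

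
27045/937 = 27045/937  =  28.86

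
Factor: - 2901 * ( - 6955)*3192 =2^3*3^2* 5^1*7^1*13^1*19^1*107^1*967^1 = 64403244360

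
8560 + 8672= 17232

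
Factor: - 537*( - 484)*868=225600144 = 2^4*3^1 * 7^1*11^2*31^1*179^1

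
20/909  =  20/909 =0.02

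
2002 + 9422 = 11424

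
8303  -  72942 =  - 64639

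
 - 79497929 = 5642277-85140206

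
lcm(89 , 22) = 1958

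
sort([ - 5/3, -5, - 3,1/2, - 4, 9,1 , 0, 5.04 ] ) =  [ - 5, - 4, - 3, - 5/3, 0, 1/2, 1 , 5.04 , 9]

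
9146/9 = 1016 + 2/9= 1016.22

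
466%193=80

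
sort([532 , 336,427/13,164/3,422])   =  [427/13,164/3,336, 422,532]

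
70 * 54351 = 3804570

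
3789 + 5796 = 9585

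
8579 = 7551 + 1028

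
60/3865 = 12/773 = 0.02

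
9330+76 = 9406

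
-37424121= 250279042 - 287703163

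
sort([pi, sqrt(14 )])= [pi,sqrt( 14)]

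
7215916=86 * 83906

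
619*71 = 43949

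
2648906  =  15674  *169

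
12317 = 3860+8457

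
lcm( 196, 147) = 588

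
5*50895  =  254475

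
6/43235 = 6/43235 = 0.00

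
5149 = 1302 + 3847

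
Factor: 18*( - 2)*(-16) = 2^6 * 3^2  =  576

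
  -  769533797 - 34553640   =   - 804087437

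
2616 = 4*654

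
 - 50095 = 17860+-67955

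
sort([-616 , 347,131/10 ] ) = [ - 616,131/10,347 ] 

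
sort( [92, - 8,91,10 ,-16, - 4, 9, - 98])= [  -  98, - 16, - 8, - 4,9,10,91, 92]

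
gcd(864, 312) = 24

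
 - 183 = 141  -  324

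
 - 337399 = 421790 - 759189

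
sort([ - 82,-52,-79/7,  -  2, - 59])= [ - 82, -59  , - 52, - 79/7, - 2 ] 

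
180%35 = 5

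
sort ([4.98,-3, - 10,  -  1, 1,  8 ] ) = [ - 10,-3,-1, 1, 4.98, 8] 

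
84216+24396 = 108612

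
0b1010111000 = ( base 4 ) 22320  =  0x2B8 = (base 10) 696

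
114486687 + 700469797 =814956484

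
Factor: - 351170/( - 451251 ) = 2^1*3^( - 6)*5^1*619^( - 1 )*35117^1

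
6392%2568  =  1256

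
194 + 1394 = 1588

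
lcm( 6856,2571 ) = 20568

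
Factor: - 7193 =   -  7193^1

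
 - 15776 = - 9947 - 5829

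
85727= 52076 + 33651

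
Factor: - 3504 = - 2^4*3^1*  73^1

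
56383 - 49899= 6484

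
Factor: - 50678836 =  - 2^2 * 13^1*17^1 * 57329^1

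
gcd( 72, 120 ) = 24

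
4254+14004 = 18258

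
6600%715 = 165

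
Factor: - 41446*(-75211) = 2^1*17^1*23^1*53^1*75211^1 = 3117195106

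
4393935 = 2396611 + 1997324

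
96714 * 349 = 33753186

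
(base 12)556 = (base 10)786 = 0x312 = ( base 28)102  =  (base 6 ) 3350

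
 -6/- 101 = 6/101 = 0.06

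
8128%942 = 592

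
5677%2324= 1029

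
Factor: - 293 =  - 293^1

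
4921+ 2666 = 7587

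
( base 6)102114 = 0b10000000111110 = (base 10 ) 8254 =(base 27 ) b8j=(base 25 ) d54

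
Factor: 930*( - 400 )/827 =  - 372000/827 = - 2^5*3^1*5^3*31^1*827^( - 1)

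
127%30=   7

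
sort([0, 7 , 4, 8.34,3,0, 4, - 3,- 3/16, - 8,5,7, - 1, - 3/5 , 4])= [-8, - 3,-1, - 3/5,-3/16,0, 0,3, 4,4, 4, 5, 7, 7 , 8.34]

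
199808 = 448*446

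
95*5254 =499130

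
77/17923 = 77/17923 = 0.00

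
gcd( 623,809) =1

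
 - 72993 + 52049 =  - 20944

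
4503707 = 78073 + 4425634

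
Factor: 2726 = 2^1 * 29^1 * 47^1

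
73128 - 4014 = 69114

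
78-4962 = -4884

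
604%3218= 604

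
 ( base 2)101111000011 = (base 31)344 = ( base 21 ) 6H8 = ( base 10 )3011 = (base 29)3go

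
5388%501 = 378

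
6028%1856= 460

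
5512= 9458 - 3946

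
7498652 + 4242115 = 11740767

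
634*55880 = 35427920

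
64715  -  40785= 23930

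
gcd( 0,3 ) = 3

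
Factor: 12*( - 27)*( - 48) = 2^6*3^5 = 15552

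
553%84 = 49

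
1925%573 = 206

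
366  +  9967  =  10333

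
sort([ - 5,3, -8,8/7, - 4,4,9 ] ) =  [ - 8, - 5,-4, 8/7, 3 , 4,9]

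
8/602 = 4/301=   0.01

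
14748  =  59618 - 44870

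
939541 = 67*14023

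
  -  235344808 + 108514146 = -126830662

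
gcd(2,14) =2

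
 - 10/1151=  - 10/1151  =  - 0.01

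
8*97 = 776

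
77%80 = 77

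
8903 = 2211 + 6692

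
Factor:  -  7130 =-2^1*5^1*23^1*31^1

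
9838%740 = 218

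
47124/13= 3624+12/13 =3624.92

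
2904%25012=2904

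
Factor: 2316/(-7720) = -3/10  =  - 2^( - 1 )*3^1*5^(-1 ) 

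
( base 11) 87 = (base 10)95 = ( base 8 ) 137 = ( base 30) 35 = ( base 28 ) 3B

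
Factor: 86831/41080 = 2^( - 3)*5^( - 1)*13^(-1 )*31^1*79^( - 1)*2801^1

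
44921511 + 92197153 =137118664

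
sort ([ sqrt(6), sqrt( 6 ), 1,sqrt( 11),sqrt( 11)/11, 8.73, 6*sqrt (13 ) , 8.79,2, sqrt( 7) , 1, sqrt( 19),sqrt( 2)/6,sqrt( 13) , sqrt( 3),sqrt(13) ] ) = [ sqrt(2)/6, sqrt( 11)/11, 1, 1, sqrt( 3 ) , 2,sqrt( 6 ), sqrt(6 ),sqrt( 7), sqrt(11), sqrt(13), sqrt ( 13),sqrt(19),8.73, 8.79,6*sqrt ( 13)]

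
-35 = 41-76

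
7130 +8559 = 15689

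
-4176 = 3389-7565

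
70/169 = 70/169 = 0.41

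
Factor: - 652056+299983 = -352073^1 = -352073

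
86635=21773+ 64862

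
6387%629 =97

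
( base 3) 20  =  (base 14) 6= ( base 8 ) 6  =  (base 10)6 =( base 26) 6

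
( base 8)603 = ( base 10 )387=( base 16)183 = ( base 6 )1443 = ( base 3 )112100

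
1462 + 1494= 2956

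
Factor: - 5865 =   -  3^1*5^1*17^1*23^1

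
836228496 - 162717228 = 673511268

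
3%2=1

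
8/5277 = 8/5277 = 0.00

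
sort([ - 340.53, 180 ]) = [ - 340.53, 180] 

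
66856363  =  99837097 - 32980734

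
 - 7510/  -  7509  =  7510/7509  =  1.00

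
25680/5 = 5136 = 5136.00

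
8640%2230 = 1950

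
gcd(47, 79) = 1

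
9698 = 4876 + 4822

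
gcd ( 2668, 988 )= 4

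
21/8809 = 21/8809 = 0.00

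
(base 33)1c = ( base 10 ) 45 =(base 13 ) 36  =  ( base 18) 29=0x2d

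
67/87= 67/87= 0.77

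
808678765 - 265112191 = 543566574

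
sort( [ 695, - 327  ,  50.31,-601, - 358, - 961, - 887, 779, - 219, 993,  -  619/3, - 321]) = [ - 961, - 887,-601,-358,-327, - 321, - 219, - 619/3, 50.31, 695, 779, 993]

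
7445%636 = 449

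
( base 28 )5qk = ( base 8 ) 11074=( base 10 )4668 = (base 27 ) 6AO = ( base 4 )1020330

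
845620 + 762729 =1608349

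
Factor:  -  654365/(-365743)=5^1*7^( - 1)*52249^ (-1 )*130873^1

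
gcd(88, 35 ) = 1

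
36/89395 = 36/89395 =0.00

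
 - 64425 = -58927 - 5498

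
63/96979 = 63/96979  =  0.00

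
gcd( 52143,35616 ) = 21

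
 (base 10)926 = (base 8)1636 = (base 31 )tr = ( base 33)S2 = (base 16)39e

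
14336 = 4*3584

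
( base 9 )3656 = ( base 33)2GI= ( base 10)2724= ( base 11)2057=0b101010100100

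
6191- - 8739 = 14930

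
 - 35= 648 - 683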